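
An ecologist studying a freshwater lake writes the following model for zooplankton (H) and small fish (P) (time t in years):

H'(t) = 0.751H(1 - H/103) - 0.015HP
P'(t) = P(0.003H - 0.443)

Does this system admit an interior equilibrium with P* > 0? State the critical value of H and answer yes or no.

The predator equation gives dP/dt > 0 only when H > 0.443/0.003 = 148.
Without the predator, H → K = 103. Since 103 < 148, the predator cannot invade.

Threshold H = 148; K < 148, so no, the predator goes extinct.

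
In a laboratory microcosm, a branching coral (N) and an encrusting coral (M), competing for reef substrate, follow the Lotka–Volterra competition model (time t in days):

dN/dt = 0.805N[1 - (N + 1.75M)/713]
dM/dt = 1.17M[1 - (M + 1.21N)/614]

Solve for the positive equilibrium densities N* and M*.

N* ≈ 323, M* ≈ 223

Setting both brackets to zero gives the nullclines N + 1.75M = 713 and 1.21N + M = 614.
Substituting M = 614 - 1.21N into the first: N(1 - 1.75·1.21) = 713 - 1.75·614.
So N* = -362/-1.12 = 323, and then M* = 614 - 1.21·323 = 223.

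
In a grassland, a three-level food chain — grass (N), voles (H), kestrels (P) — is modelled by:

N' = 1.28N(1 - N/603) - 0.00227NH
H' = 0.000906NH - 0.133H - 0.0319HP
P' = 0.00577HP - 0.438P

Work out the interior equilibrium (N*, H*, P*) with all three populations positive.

N* ≈ 522, H* ≈ 75.9, P* ≈ 10.7

From dP/dt = 0: 0.00577H* = 0.438, so H* = 75.9.
From dN/dt = 0: 1.28(1 - N*/603) = 0.00227·75.9, giving N* = 603·(1 - 0.135) = 522.
From dH/dt = 0: 0.000906·522 - 0.133 = 0.0319P*, so P* = 0.34/0.0319 = 10.7.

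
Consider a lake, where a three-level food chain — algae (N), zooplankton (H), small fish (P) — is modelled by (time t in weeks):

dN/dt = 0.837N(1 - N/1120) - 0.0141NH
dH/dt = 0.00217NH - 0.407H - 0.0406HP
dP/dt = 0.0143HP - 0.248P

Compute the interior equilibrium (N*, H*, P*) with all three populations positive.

N* ≈ 793, H* ≈ 17.3, P* ≈ 32.3

From dP/dt = 0: 0.0143H* = 0.248, so H* = 17.3.
From dN/dt = 0: 0.837(1 - N*/1120) = 0.0141·17.3, giving N* = 1120·(1 - 0.292) = 793.
From dH/dt = 0: 0.00217·793 - 0.407 = 0.0406P*, so P* = 1.31/0.0406 = 32.3.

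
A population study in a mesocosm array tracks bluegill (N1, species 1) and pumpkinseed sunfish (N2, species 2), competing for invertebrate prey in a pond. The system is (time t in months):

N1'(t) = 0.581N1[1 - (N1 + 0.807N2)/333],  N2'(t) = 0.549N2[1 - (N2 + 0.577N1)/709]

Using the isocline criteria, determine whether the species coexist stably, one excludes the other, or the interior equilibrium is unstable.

Compare the nullcline intercepts: K1/α12 = 333/0.807 = 413 < K2 = 709; K2/α21 = 709/0.577 = 1230 > K1 = 333.
Since the inequalities point opposite ways, species 2 can invade but species 1 cannot.

species 2 excludes species 1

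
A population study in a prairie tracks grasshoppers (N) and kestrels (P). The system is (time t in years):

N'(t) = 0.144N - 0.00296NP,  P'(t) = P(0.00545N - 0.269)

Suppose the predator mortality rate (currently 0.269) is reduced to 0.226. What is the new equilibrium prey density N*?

At the interior fixed point, setting dP/dt = 0 with P > 0 fixes N* = (predator death rate)/(NP coefficient) — independent of the other coefficients.
With the change, N* = 0.226/0.00545 = 41.5; it falls from 49.4.

N* ≈ 41.5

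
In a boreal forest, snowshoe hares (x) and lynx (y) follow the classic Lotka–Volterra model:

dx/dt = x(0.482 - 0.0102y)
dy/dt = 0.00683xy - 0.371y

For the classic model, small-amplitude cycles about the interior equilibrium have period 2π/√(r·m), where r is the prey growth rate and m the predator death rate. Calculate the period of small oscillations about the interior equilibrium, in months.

Here r = 0.482 and m = 0.371, so r·m = 0.179.
ω = √0.179 = 0.423 per month, hence T = 2π/ω ≈ 14.9 months.

T ≈ 14.9 months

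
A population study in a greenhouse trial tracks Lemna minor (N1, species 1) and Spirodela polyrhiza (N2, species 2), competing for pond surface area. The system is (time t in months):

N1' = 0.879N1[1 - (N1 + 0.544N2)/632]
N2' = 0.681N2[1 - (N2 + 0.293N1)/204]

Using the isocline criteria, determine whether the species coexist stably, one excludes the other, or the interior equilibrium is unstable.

Compare the nullcline intercepts: K1/α12 = 632/0.544 = 1160 > K2 = 204; K2/α21 = 204/0.293 = 696 > K1 = 632.
Since both inequalities hold, each species can invade when rare, so the interior equilibrium is stable.

stable coexistence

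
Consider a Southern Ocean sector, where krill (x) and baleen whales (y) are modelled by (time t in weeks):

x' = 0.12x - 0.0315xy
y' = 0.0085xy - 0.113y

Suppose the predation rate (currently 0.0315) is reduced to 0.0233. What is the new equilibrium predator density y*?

y* ≈ 5.15

At the interior fixed point, setting dx/dt = 0 with x > 0 fixes y* = (prey growth rate)/(xy coefficient) — independent of the other coefficients.
With the change, y* = 0.12/0.0233 = 5.15; it rises from 3.81.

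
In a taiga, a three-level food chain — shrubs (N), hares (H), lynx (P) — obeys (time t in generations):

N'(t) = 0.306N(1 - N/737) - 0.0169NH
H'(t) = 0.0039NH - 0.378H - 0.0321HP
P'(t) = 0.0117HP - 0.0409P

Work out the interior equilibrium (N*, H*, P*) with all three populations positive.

N* ≈ 595, H* ≈ 3.5, P* ≈ 60.5

From dP/dt = 0: 0.0117H* = 0.0409, so H* = 3.5.
From dN/dt = 0: 0.306(1 - N*/737) = 0.0169·3.5, giving N* = 737·(1 - 0.193) = 595.
From dH/dt = 0: 0.0039·595 - 0.378 = 0.0321P*, so P* = 1.94/0.0321 = 60.5.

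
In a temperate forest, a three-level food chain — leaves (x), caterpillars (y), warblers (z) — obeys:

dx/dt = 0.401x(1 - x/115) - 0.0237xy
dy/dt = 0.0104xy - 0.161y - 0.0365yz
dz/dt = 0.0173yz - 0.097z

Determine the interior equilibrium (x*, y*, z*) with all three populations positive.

From dz/dt = 0: 0.0173y* = 0.097, so y* = 5.61.
From dx/dt = 0: 0.401(1 - x*/115) = 0.0237·5.61, giving x* = 115·(1 - 0.331) = 76.9.
From dy/dt = 0: 0.0104·76.9 - 0.161 = 0.0365z*, so z* = 0.639/0.0365 = 17.5.

x* ≈ 76.9, y* ≈ 5.61, z* ≈ 17.5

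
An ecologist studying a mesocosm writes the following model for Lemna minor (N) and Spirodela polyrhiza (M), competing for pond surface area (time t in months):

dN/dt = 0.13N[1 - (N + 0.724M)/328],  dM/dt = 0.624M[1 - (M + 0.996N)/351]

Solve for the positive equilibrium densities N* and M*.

Setting both brackets to zero gives the nullclines N + 0.724M = 328 and 0.996N + M = 351.
Substituting M = 351 - 0.996N into the first: N(1 - 0.724·0.996) = 328 - 0.724·351.
So N* = 73.9/0.279 = 265, and then M* = 351 - 0.996·265 = 87.2.

N* ≈ 265, M* ≈ 87.2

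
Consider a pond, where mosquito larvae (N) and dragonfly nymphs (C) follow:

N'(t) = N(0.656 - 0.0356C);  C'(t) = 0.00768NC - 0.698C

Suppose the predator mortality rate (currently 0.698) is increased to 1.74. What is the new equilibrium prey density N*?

N* ≈ 227

At the interior fixed point, setting dC/dt = 0 with C > 0 fixes N* = (predator death rate)/(NC coefficient) — independent of the other coefficients.
With the change, N* = 1.74/0.00768 = 227; it rises from 90.9.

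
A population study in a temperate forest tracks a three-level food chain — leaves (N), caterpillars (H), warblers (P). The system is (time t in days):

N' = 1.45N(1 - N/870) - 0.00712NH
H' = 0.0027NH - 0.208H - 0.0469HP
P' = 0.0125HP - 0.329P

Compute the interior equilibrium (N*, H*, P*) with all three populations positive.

N* ≈ 758, H* ≈ 26.3, P* ≈ 39.2

From dP/dt = 0: 0.0125H* = 0.329, so H* = 26.3.
From dN/dt = 0: 1.45(1 - N*/870) = 0.00712·26.3, giving N* = 870·(1 - 0.129) = 758.
From dH/dt = 0: 0.0027·758 - 0.208 = 0.0469P*, so P* = 1.84/0.0469 = 39.2.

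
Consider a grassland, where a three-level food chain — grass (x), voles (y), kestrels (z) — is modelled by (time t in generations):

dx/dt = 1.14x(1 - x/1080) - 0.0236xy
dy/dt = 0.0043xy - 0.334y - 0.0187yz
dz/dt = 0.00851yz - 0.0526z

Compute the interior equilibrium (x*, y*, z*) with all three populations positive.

From dz/dt = 0: 0.00851y* = 0.0526, so y* = 6.18.
From dx/dt = 0: 1.14(1 - x*/1080) = 0.0236·6.18, giving x* = 1080·(1 - 0.128) = 942.
From dy/dt = 0: 0.0043·942 - 0.334 = 0.0187z*, so z* = 3.72/0.0187 = 199.

x* ≈ 942, y* ≈ 6.18, z* ≈ 199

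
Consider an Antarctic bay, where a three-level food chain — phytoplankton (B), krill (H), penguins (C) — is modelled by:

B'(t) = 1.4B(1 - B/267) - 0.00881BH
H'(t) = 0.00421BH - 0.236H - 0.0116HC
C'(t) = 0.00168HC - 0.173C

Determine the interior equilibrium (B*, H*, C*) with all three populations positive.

B* ≈ 94, H* ≈ 103, C* ≈ 13.8

From dC/dt = 0: 0.00168H* = 0.173, so H* = 103.
From dB/dt = 0: 1.4(1 - B*/267) = 0.00881·103, giving B* = 267·(1 - 0.648) = 94.
From dH/dt = 0: 0.00421·94 - 0.236 = 0.0116C*, so C* = 0.16/0.0116 = 13.8.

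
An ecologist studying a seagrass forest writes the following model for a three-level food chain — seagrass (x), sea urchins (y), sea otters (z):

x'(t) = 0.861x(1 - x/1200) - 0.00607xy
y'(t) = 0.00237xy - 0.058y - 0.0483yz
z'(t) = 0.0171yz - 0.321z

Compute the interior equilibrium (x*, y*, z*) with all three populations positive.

x* ≈ 1040, y* ≈ 18.8, z* ≈ 49.9

From dz/dt = 0: 0.0171y* = 0.321, so y* = 18.8.
From dx/dt = 0: 0.861(1 - x*/1200) = 0.00607·18.8, giving x* = 1200·(1 - 0.132) = 1040.
From dy/dt = 0: 0.00237·1040 - 0.058 = 0.0483z*, so z* = 2.41/0.0483 = 49.9.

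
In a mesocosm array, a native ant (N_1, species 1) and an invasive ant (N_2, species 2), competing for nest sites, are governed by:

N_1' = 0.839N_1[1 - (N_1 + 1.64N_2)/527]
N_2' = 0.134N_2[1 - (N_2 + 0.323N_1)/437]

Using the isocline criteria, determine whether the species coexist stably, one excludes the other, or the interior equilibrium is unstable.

Compare the nullcline intercepts: K1/α12 = 527/1.64 = 321 < K2 = 437; K2/α21 = 437/0.323 = 1350 > K1 = 527.
Since the inequalities point opposite ways, species 2 can invade but species 1 cannot.

species 2 excludes species 1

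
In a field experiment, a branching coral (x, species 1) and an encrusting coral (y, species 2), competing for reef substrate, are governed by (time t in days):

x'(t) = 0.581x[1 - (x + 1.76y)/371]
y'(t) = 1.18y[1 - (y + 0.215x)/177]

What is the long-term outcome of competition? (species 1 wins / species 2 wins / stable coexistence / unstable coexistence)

stable coexistence

Compare the nullcline intercepts: K1/α12 = 371/1.76 = 211 > K2 = 177; K2/α21 = 177/0.215 = 823 > K1 = 371.
Since both inequalities hold, each species can invade when rare, so the interior equilibrium is stable.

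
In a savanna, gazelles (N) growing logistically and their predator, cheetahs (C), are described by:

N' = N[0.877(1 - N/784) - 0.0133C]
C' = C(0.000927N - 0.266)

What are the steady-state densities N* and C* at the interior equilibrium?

From dC/dt = 0 with C > 0: 0.000927N* = 0.266, so N* = 287.
Substitute into dN/dt = 0: 0.877(1 - 287/784) = 0.0133C*.
The bracket is 0.634, giving C* = 0.556/0.0133 = 41.8.

N* ≈ 287, C* ≈ 41.8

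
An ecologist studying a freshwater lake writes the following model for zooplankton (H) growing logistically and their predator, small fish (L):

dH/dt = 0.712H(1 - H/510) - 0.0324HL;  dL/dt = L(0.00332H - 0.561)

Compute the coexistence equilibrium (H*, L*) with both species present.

H* ≈ 169, L* ≈ 14.7

From dL/dt = 0 with L > 0: 0.00332H* = 0.561, so H* = 169.
Substitute into dH/dt = 0: 0.712(1 - 169/510) = 0.0324L*.
The bracket is 0.669, giving L* = 0.476/0.0324 = 14.7.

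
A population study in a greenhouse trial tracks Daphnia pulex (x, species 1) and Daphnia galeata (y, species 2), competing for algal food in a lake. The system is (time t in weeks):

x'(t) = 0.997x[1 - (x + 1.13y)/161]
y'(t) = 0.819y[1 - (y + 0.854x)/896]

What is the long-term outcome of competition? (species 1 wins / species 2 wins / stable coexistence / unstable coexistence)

Compare the nullcline intercepts: K1/α12 = 161/1.13 = 142 < K2 = 896; K2/α21 = 896/0.854 = 1050 > K1 = 161.
Since the inequalities point opposite ways, species 2 can invade but species 1 cannot.

species 2 excludes species 1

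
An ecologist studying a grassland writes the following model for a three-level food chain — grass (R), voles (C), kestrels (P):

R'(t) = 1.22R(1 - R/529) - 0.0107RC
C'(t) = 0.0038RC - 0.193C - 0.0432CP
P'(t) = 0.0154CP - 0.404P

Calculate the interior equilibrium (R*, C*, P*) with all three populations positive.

From dP/dt = 0: 0.0154C* = 0.404, so C* = 26.2.
From dR/dt = 0: 1.22(1 - R*/529) = 0.0107·26.2, giving R* = 529·(1 - 0.23) = 407.
From dC/dt = 0: 0.0038·407 - 0.193 = 0.0432P*, so P* = 1.35/0.0432 = 31.4.

R* ≈ 407, C* ≈ 26.2, P* ≈ 31.4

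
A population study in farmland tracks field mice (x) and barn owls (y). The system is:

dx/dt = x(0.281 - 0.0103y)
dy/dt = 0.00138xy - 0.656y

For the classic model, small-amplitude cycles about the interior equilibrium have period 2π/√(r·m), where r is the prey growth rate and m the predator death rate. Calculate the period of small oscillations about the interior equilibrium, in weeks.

T ≈ 14.6 weeks

Here r = 0.281 and m = 0.656, so r·m = 0.184.
ω = √0.184 = 0.429 per week, hence T = 2π/ω ≈ 14.6 weeks.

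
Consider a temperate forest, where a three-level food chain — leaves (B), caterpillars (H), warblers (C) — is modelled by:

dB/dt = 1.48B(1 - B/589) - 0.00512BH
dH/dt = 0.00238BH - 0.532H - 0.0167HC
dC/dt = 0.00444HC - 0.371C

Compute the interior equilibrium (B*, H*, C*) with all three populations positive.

B* ≈ 419, H* ≈ 83.6, C* ≈ 27.8

From dC/dt = 0: 0.00444H* = 0.371, so H* = 83.6.
From dB/dt = 0: 1.48(1 - B*/589) = 0.00512·83.6, giving B* = 589·(1 - 0.289) = 419.
From dH/dt = 0: 0.00238·419 - 0.532 = 0.0167C*, so C* = 0.465/0.0167 = 27.8.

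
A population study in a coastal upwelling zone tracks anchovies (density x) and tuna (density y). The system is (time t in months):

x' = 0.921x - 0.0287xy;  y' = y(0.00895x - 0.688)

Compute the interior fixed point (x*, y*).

x* ≈ 76.9, y* ≈ 32.1

Set dy/dt = 0 with y > 0: 0.00895x - 0.688 = 0, so x* = 0.688/0.00895 = 76.9.
Set dx/dt = 0 with x > 0: 0.921 - 0.0287y = 0, so y* = 0.921/0.0287 = 32.1.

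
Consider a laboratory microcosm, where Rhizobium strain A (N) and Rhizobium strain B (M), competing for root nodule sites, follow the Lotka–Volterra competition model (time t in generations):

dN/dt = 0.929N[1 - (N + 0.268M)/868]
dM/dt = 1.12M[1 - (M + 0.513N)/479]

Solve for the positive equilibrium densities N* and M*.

Setting both brackets to zero gives the nullclines N + 0.268M = 868 and 0.513N + M = 479.
Substituting M = 479 - 0.513N into the first: N(1 - 0.268·0.513) = 868 - 0.268·479.
So N* = 740/0.863 = 858, and then M* = 479 - 0.513·858 = 39.1.

N* ≈ 858, M* ≈ 39.1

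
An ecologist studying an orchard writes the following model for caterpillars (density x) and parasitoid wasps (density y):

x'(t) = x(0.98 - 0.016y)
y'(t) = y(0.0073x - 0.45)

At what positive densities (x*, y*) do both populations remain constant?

x* ≈ 61.6, y* ≈ 61.2

Set dy/dt = 0 with y > 0: 0.0073x - 0.45 = 0, so x* = 0.45/0.0073 = 61.6.
Set dx/dt = 0 with x > 0: 0.98 - 0.016y = 0, so y* = 0.98/0.016 = 61.2.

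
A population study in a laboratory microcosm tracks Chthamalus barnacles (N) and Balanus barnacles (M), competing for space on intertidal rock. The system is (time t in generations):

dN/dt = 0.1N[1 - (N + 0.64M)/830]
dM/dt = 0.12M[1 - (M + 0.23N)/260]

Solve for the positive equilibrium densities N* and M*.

Setting both brackets to zero gives the nullclines N + 0.64M = 830 and 0.23N + M = 260.
Substituting M = 260 - 0.23N into the first: N(1 - 0.64·0.23) = 830 - 0.64·260.
So N* = 664/0.853 = 778, and then M* = 260 - 0.23·778 = 81.

N* ≈ 778, M* ≈ 81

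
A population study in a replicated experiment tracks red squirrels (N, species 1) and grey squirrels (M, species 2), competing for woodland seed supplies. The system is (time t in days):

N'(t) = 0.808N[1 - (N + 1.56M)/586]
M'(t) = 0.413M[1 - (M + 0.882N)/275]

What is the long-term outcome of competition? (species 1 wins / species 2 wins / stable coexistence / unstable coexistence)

species 1 excludes species 2

Compare the nullcline intercepts: K1/α12 = 586/1.56 = 376 > K2 = 275; K2/α21 = 275/0.882 = 312 < K1 = 586.
Since the inequalities point opposite ways, species 1 can invade but species 2 cannot.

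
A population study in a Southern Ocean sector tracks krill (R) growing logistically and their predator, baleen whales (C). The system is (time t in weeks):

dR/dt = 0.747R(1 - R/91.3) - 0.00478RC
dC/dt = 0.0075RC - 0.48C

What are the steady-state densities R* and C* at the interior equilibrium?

From dC/dt = 0 with C > 0: 0.0075R* = 0.48, so R* = 64.
Substitute into dR/dt = 0: 0.747(1 - 64/91.3) = 0.00478C*.
The bracket is 0.299, giving C* = 0.223/0.00478 = 46.7.

R* ≈ 64, C* ≈ 46.7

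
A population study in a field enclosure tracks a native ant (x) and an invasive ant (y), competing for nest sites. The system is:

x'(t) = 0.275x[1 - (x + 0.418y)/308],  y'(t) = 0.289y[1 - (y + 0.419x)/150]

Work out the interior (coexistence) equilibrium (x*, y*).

x* ≈ 297, y* ≈ 25.4

Setting both brackets to zero gives the nullclines x + 0.418y = 308 and 0.419x + y = 150.
Substituting y = 150 - 0.419x into the first: x(1 - 0.418·0.419) = 308 - 0.418·150.
So x* = 245/0.825 = 297, and then y* = 150 - 0.419·297 = 25.4.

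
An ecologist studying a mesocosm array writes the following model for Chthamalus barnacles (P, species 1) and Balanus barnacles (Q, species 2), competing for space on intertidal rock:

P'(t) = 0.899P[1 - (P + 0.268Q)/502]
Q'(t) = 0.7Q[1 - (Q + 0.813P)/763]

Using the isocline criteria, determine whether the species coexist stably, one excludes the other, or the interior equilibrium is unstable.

Compare the nullcline intercepts: K1/α12 = 502/0.268 = 1870 > K2 = 763; K2/α21 = 763/0.813 = 938 > K1 = 502.
Since both inequalities hold, each species can invade when rare, so the interior equilibrium is stable.

stable coexistence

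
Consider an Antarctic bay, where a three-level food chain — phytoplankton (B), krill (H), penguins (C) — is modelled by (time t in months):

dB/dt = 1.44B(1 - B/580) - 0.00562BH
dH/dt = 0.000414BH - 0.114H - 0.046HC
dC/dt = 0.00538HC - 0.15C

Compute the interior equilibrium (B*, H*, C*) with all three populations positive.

From dC/dt = 0: 0.00538H* = 0.15, so H* = 27.9.
From dB/dt = 0: 1.44(1 - B*/580) = 0.00562·27.9, giving B* = 580·(1 - 0.109) = 517.
From dH/dt = 0: 0.000414·517 - 0.114 = 0.046C*, so C* = 0.1/0.046 = 2.17.

B* ≈ 517, H* ≈ 27.9, C* ≈ 2.17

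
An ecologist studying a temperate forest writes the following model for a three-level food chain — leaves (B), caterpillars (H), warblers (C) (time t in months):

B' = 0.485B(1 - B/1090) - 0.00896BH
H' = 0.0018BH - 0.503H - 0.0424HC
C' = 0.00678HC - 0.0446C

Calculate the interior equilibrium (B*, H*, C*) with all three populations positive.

From dC/dt = 0: 0.00678H* = 0.0446, so H* = 6.58.
From dB/dt = 0: 0.485(1 - B*/1090) = 0.00896·6.58, giving B* = 1090·(1 - 0.122) = 958.
From dH/dt = 0: 0.0018·958 - 0.503 = 0.0424C*, so C* = 1.22/0.0424 = 28.8.

B* ≈ 958, H* ≈ 6.58, C* ≈ 28.8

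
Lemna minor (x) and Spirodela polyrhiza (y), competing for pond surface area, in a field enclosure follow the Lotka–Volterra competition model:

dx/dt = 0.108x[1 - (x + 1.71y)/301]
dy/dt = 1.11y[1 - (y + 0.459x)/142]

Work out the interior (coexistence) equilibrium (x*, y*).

Setting both brackets to zero gives the nullclines x + 1.71y = 301 and 0.459x + y = 142.
Substituting y = 142 - 0.459x into the first: x(1 - 1.71·0.459) = 301 - 1.71·142.
So x* = 58.2/0.215 = 270, and then y* = 142 - 0.459·270 = 17.9.

x* ≈ 270, y* ≈ 17.9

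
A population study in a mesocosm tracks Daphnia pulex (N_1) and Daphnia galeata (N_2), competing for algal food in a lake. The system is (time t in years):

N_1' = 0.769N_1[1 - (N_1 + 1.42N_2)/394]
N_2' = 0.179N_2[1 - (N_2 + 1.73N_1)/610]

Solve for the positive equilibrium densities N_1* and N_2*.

Setting both brackets to zero gives the nullclines N_1 + 1.42N_2 = 394 and 1.73N_1 + N_2 = 610.
Substituting N_2 = 610 - 1.73N_1 into the first: N_1(1 - 1.42·1.73) = 394 - 1.42·610.
So N_1* = -472/-1.46 = 324, and then N_2* = 610 - 1.73·324 = 49.2.

N_1* ≈ 324, N_2* ≈ 49.2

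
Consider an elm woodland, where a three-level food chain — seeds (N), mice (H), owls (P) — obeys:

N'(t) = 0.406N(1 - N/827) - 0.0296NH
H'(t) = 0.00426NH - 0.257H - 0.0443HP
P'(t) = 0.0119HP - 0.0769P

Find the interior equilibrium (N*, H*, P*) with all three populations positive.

From dP/dt = 0: 0.0119H* = 0.0769, so H* = 6.46.
From dN/dt = 0: 0.406(1 - N*/827) = 0.0296·6.46, giving N* = 827·(1 - 0.471) = 437.
From dH/dt = 0: 0.00426·437 - 0.257 = 0.0443P*, so P* = 1.61/0.0443 = 36.3.

N* ≈ 437, H* ≈ 6.46, P* ≈ 36.3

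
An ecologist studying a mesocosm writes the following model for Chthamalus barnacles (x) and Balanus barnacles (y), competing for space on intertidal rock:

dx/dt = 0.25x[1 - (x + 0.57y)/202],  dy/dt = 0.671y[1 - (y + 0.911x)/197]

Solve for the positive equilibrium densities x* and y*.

x* ≈ 187, y* ≈ 27

Setting both brackets to zero gives the nullclines x + 0.57y = 202 and 0.911x + y = 197.
Substituting y = 197 - 0.911x into the first: x(1 - 0.57·0.911) = 202 - 0.57·197.
So x* = 89.7/0.481 = 187, and then y* = 197 - 0.911·187 = 27.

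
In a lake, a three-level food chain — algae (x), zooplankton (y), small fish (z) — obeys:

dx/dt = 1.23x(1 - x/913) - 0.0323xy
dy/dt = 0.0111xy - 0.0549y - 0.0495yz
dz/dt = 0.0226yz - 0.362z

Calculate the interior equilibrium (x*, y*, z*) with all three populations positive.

x* ≈ 529, y* ≈ 16, z* ≈ 118

From dz/dt = 0: 0.0226y* = 0.362, so y* = 16.
From dx/dt = 0: 1.23(1 - x*/913) = 0.0323·16, giving x* = 913·(1 - 0.421) = 529.
From dy/dt = 0: 0.0111·529 - 0.0549 = 0.0495z*, so z* = 5.82/0.0495 = 118.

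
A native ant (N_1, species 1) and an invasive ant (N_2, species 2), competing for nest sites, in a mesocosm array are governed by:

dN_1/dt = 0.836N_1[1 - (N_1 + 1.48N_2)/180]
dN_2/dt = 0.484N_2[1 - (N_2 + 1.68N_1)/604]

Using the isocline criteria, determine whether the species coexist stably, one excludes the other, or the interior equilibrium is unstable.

species 2 excludes species 1

Compare the nullcline intercepts: K1/α12 = 180/1.48 = 122 < K2 = 604; K2/α21 = 604/1.68 = 360 > K1 = 180.
Since the inequalities point opposite ways, species 2 can invade but species 1 cannot.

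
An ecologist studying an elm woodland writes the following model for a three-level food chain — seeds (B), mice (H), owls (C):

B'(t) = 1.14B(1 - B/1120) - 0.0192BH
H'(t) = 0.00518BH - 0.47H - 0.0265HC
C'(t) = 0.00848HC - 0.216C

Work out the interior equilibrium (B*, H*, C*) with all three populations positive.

From dC/dt = 0: 0.00848H* = 0.216, so H* = 25.5.
From dB/dt = 0: 1.14(1 - B*/1120) = 0.0192·25.5, giving B* = 1120·(1 - 0.429) = 640.
From dH/dt = 0: 0.00518·640 - 0.47 = 0.0265C*, so C* = 2.84/0.0265 = 107.

B* ≈ 640, H* ≈ 25.5, C* ≈ 107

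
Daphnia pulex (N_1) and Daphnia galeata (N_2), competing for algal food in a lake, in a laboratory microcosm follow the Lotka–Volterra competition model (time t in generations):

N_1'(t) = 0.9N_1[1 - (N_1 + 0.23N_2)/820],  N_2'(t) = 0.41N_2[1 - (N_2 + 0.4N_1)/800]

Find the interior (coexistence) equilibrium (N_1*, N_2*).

N_1* ≈ 700, N_2* ≈ 520

Setting both brackets to zero gives the nullclines N_1 + 0.23N_2 = 820 and 0.4N_1 + N_2 = 800.
Substituting N_2 = 800 - 0.4N_1 into the first: N_1(1 - 0.23·0.4) = 820 - 0.23·800.
So N_1* = 636/0.908 = 700, and then N_2* = 800 - 0.4·700 = 520.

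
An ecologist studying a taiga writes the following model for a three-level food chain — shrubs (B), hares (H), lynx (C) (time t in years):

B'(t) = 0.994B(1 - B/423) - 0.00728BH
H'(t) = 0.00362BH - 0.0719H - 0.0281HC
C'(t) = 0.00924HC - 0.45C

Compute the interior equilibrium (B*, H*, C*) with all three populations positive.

B* ≈ 272, H* ≈ 48.7, C* ≈ 32.5

From dC/dt = 0: 0.00924H* = 0.45, so H* = 48.7.
From dB/dt = 0: 0.994(1 - B*/423) = 0.00728·48.7, giving B* = 423·(1 - 0.357) = 272.
From dH/dt = 0: 0.00362·272 - 0.0719 = 0.0281C*, so C* = 0.913/0.0281 = 32.5.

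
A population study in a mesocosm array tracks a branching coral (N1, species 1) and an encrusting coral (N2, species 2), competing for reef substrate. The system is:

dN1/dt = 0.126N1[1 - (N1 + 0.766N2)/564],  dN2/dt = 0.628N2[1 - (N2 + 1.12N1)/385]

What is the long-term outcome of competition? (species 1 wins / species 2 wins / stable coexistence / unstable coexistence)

Compare the nullcline intercepts: K1/α12 = 564/0.766 = 736 > K2 = 385; K2/α21 = 385/1.12 = 344 < K1 = 564.
Since the inequalities point opposite ways, species 1 can invade but species 2 cannot.

species 1 excludes species 2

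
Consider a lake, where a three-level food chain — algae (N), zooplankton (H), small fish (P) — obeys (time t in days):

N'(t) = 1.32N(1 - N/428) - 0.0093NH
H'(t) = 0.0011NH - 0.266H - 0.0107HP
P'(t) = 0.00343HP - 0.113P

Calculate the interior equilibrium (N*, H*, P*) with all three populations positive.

From dP/dt = 0: 0.00343H* = 0.113, so H* = 32.9.
From dN/dt = 0: 1.32(1 - N*/428) = 0.0093·32.9, giving N* = 428·(1 - 0.232) = 329.
From dH/dt = 0: 0.0011·329 - 0.266 = 0.0107P*, so P* = 0.0955/0.0107 = 8.93.

N* ≈ 329, H* ≈ 32.9, P* ≈ 8.93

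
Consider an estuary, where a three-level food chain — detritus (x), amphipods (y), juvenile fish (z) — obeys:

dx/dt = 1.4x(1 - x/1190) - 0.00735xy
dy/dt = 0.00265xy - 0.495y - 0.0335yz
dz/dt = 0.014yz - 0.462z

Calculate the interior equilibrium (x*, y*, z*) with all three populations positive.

From dz/dt = 0: 0.014y* = 0.462, so y* = 33.
From dx/dt = 0: 1.4(1 - x*/1190) = 0.00735·33, giving x* = 1190·(1 - 0.173) = 984.
From dy/dt = 0: 0.00265·984 - 0.495 = 0.0335z*, so z* = 2.11/0.0335 = 63.

x* ≈ 984, y* ≈ 33, z* ≈ 63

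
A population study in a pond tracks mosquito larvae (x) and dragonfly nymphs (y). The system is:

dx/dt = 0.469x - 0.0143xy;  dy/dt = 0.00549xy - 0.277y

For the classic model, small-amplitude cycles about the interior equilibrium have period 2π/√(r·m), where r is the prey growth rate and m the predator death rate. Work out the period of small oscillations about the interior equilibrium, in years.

Here r = 0.469 and m = 0.277, so r·m = 0.13.
ω = √0.13 = 0.36 per year, hence T = 2π/ω ≈ 17.4 years.

T ≈ 17.4 years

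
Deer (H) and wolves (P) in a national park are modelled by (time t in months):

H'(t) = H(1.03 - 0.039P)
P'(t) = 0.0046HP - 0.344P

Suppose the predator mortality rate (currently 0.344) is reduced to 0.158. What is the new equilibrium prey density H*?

At the interior fixed point, setting dP/dt = 0 with P > 0 fixes H* = (predator death rate)/(HP coefficient) — independent of the other coefficients.
With the change, H* = 0.158/0.0046 = 34.3; it falls from 74.8.

H* ≈ 34.3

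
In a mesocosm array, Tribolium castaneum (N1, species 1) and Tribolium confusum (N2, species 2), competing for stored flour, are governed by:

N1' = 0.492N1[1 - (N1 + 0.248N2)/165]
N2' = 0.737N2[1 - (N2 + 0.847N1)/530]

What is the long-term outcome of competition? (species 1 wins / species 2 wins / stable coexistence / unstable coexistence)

Compare the nullcline intercepts: K1/α12 = 165/0.248 = 665 > K2 = 530; K2/α21 = 530/0.847 = 626 > K1 = 165.
Since both inequalities hold, each species can invade when rare, so the interior equilibrium is stable.

stable coexistence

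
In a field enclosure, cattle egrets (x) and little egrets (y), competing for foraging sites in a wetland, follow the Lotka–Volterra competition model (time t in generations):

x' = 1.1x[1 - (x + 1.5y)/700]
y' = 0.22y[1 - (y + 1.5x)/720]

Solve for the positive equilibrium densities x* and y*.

x* ≈ 304, y* ≈ 264

Setting both brackets to zero gives the nullclines x + 1.5y = 700 and 1.5x + y = 720.
Substituting y = 720 - 1.5x into the first: x(1 - 1.5·1.5) = 700 - 1.5·720.
So x* = -380/-1.25 = 304, and then y* = 720 - 1.5·304 = 264.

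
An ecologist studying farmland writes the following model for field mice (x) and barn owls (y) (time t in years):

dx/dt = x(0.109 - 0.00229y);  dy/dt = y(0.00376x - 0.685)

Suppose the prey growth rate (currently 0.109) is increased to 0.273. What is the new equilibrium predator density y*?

At the interior fixed point, setting dx/dt = 0 with x > 0 fixes y* = (prey growth rate)/(xy coefficient) — independent of the other coefficients.
With the change, y* = 0.273/0.00229 = 119; it rises from 47.6.

y* ≈ 119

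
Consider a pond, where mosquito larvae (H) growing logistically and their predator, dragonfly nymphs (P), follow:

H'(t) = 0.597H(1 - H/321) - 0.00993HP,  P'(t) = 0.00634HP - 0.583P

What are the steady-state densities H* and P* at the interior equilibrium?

H* ≈ 92, P* ≈ 42.9

From dP/dt = 0 with P > 0: 0.00634H* = 0.583, so H* = 92.
Substitute into dH/dt = 0: 0.597(1 - 92/321) = 0.00993P*.
The bracket is 0.714, giving P* = 0.426/0.00993 = 42.9.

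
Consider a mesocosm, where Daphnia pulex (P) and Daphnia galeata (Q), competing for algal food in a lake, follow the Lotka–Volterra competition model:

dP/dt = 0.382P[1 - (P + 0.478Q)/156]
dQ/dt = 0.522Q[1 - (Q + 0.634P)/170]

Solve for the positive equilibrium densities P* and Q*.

P* ≈ 107, Q* ≈ 102

Setting both brackets to zero gives the nullclines P + 0.478Q = 156 and 0.634P + Q = 170.
Substituting Q = 170 - 0.634P into the first: P(1 - 0.478·0.634) = 156 - 0.478·170.
So P* = 74.7/0.697 = 107, and then Q* = 170 - 0.634·107 = 102.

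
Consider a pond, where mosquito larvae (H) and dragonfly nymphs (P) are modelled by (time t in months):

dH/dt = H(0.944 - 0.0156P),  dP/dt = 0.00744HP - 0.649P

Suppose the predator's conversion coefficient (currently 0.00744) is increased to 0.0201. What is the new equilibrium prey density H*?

H* ≈ 32.3

At the interior fixed point, setting dP/dt = 0 with P > 0 fixes H* = (predator death rate)/(HP coefficient) — independent of the other coefficients.
With the change, H* = 0.649/0.0201 = 32.3; it falls from 87.2.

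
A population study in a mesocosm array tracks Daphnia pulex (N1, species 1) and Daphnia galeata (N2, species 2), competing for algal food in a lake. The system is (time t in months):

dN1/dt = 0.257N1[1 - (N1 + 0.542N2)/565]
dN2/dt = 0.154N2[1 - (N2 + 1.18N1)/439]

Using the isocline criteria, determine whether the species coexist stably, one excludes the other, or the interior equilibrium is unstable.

species 1 excludes species 2

Compare the nullcline intercepts: K1/α12 = 565/0.542 = 1040 > K2 = 439; K2/α21 = 439/1.18 = 372 < K1 = 565.
Since the inequalities point opposite ways, species 1 can invade but species 2 cannot.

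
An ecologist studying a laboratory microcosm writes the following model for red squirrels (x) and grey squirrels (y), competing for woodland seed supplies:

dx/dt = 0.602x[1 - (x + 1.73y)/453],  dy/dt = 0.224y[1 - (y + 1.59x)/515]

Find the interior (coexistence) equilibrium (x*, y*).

x* ≈ 250, y* ≈ 117

Setting both brackets to zero gives the nullclines x + 1.73y = 453 and 1.59x + y = 515.
Substituting y = 515 - 1.59x into the first: x(1 - 1.73·1.59) = 453 - 1.73·515.
So x* = -438/-1.75 = 250, and then y* = 515 - 1.59·250 = 117.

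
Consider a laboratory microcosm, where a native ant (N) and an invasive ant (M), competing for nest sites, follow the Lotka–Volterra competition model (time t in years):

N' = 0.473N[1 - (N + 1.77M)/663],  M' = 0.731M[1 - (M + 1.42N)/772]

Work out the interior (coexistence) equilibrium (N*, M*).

N* ≈ 465, M* ≈ 112

Setting both brackets to zero gives the nullclines N + 1.77M = 663 and 1.42N + M = 772.
Substituting M = 772 - 1.42N into the first: N(1 - 1.77·1.42) = 663 - 1.77·772.
So N* = -703/-1.51 = 465, and then M* = 772 - 1.42·465 = 112.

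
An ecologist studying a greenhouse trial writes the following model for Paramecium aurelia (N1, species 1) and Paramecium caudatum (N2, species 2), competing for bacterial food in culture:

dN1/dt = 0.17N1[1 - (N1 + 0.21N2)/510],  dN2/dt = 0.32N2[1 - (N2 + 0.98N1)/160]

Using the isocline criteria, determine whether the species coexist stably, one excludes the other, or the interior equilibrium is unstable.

Compare the nullcline intercepts: K1/α12 = 510/0.21 = 2430 > K2 = 160; K2/α21 = 160/0.98 = 163 < K1 = 510.
Since the inequalities point opposite ways, species 1 can invade but species 2 cannot.

species 1 excludes species 2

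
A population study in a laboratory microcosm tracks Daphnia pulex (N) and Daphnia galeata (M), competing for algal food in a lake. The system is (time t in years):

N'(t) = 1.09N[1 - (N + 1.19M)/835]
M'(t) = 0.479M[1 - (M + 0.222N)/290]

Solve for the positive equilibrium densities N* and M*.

N* ≈ 666, M* ≈ 142

Setting both brackets to zero gives the nullclines N + 1.19M = 835 and 0.222N + M = 290.
Substituting M = 290 - 0.222N into the first: N(1 - 1.19·0.222) = 835 - 1.19·290.
So N* = 490/0.736 = 666, and then M* = 290 - 0.222·666 = 142.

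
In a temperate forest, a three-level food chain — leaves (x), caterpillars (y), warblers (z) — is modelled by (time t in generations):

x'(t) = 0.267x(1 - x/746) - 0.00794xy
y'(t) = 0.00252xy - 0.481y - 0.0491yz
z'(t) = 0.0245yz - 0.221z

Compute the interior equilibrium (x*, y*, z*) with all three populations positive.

From dz/dt = 0: 0.0245y* = 0.221, so y* = 9.02.
From dx/dt = 0: 0.267(1 - x*/746) = 0.00794·9.02, giving x* = 746·(1 - 0.268) = 546.
From dy/dt = 0: 0.00252·546 - 0.481 = 0.0491z*, so z* = 0.895/0.0491 = 18.2.

x* ≈ 546, y* ≈ 9.02, z* ≈ 18.2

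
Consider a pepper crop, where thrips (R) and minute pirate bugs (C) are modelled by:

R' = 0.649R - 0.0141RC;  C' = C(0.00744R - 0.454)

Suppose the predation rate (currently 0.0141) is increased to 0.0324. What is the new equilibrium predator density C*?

C* ≈ 20

At the interior fixed point, setting dR/dt = 0 with R > 0 fixes C* = (prey growth rate)/(RC coefficient) — independent of the other coefficients.
With the change, C* = 0.649/0.0324 = 20; it falls from 46.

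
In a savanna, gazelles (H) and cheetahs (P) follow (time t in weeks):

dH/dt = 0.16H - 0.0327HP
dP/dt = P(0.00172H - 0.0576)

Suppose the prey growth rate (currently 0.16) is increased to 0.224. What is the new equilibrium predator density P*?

P* ≈ 6.85

At the interior fixed point, setting dH/dt = 0 with H > 0 fixes P* = (prey growth rate)/(HP coefficient) — independent of the other coefficients.
With the change, P* = 0.224/0.0327 = 6.85; it rises from 4.89.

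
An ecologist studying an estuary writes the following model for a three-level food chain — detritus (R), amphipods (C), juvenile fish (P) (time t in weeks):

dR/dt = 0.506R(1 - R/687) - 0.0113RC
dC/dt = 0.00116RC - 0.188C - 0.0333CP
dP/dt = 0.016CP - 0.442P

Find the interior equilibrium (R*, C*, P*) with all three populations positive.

From dP/dt = 0: 0.016C* = 0.442, so C* = 27.6.
From dR/dt = 0: 0.506(1 - R*/687) = 0.0113·27.6, giving R* = 687·(1 - 0.617) = 263.
From dC/dt = 0: 0.00116·263 - 0.188 = 0.0333P*, so P* = 0.117/0.0333 = 3.52.

R* ≈ 263, C* ≈ 27.6, P* ≈ 3.52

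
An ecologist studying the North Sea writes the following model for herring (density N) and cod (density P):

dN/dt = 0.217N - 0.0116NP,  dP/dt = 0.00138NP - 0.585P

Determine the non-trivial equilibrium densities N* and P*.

Set dP/dt = 0 with P > 0: 0.00138N - 0.585 = 0, so N* = 0.585/0.00138 = 424.
Set dN/dt = 0 with N > 0: 0.217 - 0.0116P = 0, so P* = 0.217/0.0116 = 18.7.

N* ≈ 424, P* ≈ 18.7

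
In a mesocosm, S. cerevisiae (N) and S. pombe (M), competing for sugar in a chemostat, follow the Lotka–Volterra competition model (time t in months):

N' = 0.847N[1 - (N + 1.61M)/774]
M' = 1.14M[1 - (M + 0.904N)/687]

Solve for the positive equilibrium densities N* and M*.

Setting both brackets to zero gives the nullclines N + 1.61M = 774 and 0.904N + M = 687.
Substituting M = 687 - 0.904N into the first: N(1 - 1.61·0.904) = 774 - 1.61·687.
So N* = -332/-0.455 = 729, and then M* = 687 - 0.904·729 = 27.9.

N* ≈ 729, M* ≈ 27.9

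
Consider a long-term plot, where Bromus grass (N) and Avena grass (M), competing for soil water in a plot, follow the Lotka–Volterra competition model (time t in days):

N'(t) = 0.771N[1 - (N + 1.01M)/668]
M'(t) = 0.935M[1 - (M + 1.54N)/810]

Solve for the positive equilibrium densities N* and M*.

N* ≈ 270, M* ≈ 394

Setting both brackets to zero gives the nullclines N + 1.01M = 668 and 1.54N + M = 810.
Substituting M = 810 - 1.54N into the first: N(1 - 1.01·1.54) = 668 - 1.01·810.
So N* = -150/-0.555 = 270, and then M* = 810 - 1.54·270 = 394.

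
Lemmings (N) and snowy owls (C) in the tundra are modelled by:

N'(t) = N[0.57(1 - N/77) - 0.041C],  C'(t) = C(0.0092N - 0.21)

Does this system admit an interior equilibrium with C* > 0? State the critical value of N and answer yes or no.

Threshold N = 22.8; K > 22.8, so yes, the predator persists.

The predator equation gives dC/dt > 0 only when N > 0.21/0.0092 = 22.8.
Without the predator, N → K = 77. Since 77 > 22.8, the predator can invade and persist.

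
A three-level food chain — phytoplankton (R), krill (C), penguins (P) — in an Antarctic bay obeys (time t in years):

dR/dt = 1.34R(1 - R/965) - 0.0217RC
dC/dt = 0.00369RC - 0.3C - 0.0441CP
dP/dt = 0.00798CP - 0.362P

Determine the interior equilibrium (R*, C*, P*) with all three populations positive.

From dP/dt = 0: 0.00798C* = 0.362, so C* = 45.4.
From dR/dt = 0: 1.34(1 - R*/965) = 0.0217·45.4, giving R* = 965·(1 - 0.735) = 256.
From dC/dt = 0: 0.00369·256 - 0.3 = 0.0441P*, so P* = 0.645/0.0441 = 14.6.

R* ≈ 256, C* ≈ 45.4, P* ≈ 14.6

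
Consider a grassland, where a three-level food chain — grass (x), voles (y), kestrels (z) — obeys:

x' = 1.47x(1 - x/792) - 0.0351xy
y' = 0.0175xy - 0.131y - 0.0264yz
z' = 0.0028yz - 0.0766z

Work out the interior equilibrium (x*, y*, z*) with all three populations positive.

x* ≈ 275, y* ≈ 27.4, z* ≈ 177

From dz/dt = 0: 0.0028y* = 0.0766, so y* = 27.4.
From dx/dt = 0: 1.47(1 - x*/792) = 0.0351·27.4, giving x* = 792·(1 - 0.653) = 275.
From dy/dt = 0: 0.0175·275 - 0.131 = 0.0264z*, so z* = 4.68/0.0264 = 177.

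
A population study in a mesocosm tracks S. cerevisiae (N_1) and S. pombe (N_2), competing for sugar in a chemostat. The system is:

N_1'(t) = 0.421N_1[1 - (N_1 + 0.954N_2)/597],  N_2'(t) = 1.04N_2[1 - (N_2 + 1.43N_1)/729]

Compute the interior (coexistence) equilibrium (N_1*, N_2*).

Setting both brackets to zero gives the nullclines N_1 + 0.954N_2 = 597 and 1.43N_1 + N_2 = 729.
Substituting N_2 = 729 - 1.43N_1 into the first: N_1(1 - 0.954·1.43) = 597 - 0.954·729.
So N_1* = -98.5/-0.364 = 270, and then N_2* = 729 - 1.43·270 = 342.

N_1* ≈ 270, N_2* ≈ 342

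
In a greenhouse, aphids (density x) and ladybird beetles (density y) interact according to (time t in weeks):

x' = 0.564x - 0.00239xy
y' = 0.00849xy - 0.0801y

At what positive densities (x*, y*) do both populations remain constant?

Set dy/dt = 0 with y > 0: 0.00849x - 0.0801 = 0, so x* = 0.0801/0.00849 = 9.43.
Set dx/dt = 0 with x > 0: 0.564 - 0.00239y = 0, so y* = 0.564/0.00239 = 236.

x* ≈ 9.43, y* ≈ 236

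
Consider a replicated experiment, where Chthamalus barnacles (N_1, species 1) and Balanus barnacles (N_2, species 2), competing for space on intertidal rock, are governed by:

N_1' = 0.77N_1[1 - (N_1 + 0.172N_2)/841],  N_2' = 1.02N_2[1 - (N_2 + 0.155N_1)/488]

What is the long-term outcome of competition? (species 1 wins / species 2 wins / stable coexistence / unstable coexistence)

stable coexistence

Compare the nullcline intercepts: K1/α12 = 841/0.172 = 4890 > K2 = 488; K2/α21 = 488/0.155 = 3150 > K1 = 841.
Since both inequalities hold, each species can invade when rare, so the interior equilibrium is stable.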